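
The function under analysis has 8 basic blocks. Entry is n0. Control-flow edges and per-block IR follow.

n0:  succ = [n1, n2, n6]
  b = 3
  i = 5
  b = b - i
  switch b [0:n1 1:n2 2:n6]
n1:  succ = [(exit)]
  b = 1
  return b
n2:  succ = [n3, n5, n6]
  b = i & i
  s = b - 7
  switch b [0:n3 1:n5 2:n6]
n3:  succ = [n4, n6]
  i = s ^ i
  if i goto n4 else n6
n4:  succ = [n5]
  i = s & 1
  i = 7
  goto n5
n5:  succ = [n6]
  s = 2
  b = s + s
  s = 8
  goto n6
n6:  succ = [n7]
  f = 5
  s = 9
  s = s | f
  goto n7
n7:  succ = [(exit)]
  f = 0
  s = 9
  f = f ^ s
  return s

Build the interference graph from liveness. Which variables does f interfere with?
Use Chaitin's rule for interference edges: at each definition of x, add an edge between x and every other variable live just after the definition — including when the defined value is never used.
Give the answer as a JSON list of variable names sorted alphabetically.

Answer: ["s"]

Working:
def/use:
  n0: def={b,i} ue=∅
  n1: def={b} ue=∅
  n2: def={b,s} ue={i}
  n3: def={i} ue={i,s}
  n4: def={i} ue={s}
  n5: def={b,s} ue=∅
  n6: def={f,s} ue=∅
  n7: def={f,s} ue=∅

Backward fixpoint:
  n0 li=∅ lo={i}
  n1 li=∅ lo=∅
  n2 li={i} lo={i,s}
  n3 li={i,s} lo={s}
  n4 li={s} lo=∅
  n5 li=∅ lo=∅
  n6 li=∅ lo=∅
  n7 li=∅ lo=∅

Conflict graph:
  b↔{i,s}
  f↔{s}
  i↔{b,s}
  s↔{b,f,i}

N(f) = ["s"]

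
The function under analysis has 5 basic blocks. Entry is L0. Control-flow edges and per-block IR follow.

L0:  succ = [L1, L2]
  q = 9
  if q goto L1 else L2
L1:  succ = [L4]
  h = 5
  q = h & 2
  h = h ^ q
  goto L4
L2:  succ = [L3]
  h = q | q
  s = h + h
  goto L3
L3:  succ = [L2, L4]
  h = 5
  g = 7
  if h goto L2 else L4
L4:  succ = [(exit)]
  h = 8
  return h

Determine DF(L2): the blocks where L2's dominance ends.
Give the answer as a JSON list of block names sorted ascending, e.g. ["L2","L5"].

Answer: ["L2", "L4"]

Working:
idom tree: L1←L0 L2←L0 L3←L2 L4←L0
Dom at joins:
  L2: preds {L0,L3}: {L0} ∩ {L0,L2,L3} = {L0}; idom=L0
  L4: preds {L1,L3}: {L0,L1} ∩ {L0,L2,L3} = {L0}; idom=L0

DF derivation:
  join L2 pred L0: · stop@L0
  join L2 pred L3: L3→L2 stop@L0
  join L4 pred L1: L1 stop@L0
  join L4 pred L3: L3→L2 stop@L0
  L0: DF=∅
  L1: DF={L4}
  L2: DF={L2,L4}
  L3: DF={L2,L4}
  L4: DF=∅

DF(L2) = ["L2", "L4"]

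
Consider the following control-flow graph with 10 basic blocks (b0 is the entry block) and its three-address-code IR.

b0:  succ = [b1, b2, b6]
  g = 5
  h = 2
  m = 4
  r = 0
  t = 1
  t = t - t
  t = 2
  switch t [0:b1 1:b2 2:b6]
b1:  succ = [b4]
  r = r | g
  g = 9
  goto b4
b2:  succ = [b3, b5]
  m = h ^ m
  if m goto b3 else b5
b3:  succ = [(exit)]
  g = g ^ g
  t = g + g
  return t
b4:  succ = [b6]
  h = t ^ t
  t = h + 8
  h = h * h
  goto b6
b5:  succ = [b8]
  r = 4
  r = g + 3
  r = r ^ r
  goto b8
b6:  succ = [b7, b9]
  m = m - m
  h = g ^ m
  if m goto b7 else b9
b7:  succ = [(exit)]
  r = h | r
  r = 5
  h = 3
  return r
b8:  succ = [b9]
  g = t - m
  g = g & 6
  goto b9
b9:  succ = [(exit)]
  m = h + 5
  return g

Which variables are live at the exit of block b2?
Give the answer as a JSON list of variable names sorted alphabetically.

Answer: ["g", "h", "m", "t"]

Derivation:
def/use:
  b0: def={g,h,m,r,t} ue=∅
  b1: def={g,r} ue={g,r}
  b2: def={m} ue={h,m}
  b3: def={g,t} ue={g}
  b4: def={h,t} ue={t}
  b5: def={r} ue={g}
  b6: def={h,m} ue={g,m}
  b7: def={h,r} ue={h,r}
  b8: def={g} ue={m,t}
  b9: def={m} ue={g,h}

Backward fixpoint:
  b0: in=∅ out={g,h,m,r,t}
  b1: in={g,m,r,t} out={g,m,r,t}
  b2: in={g,h,m,t} out={g,h,m,t}
  b3: in={g} out=∅
  b4: in={g,m,r,t} out={g,m,r}
  b5: in={g,h,m,t} out={h,m,t}
  b6: in={g,m,r} out={g,h,r}
  b7: in={h,r} out=∅
  b8: in={h,m,t} out={g,h}
  b9: in={g,h} out=∅

live-out(b2) = ["g", "h", "m", "t"]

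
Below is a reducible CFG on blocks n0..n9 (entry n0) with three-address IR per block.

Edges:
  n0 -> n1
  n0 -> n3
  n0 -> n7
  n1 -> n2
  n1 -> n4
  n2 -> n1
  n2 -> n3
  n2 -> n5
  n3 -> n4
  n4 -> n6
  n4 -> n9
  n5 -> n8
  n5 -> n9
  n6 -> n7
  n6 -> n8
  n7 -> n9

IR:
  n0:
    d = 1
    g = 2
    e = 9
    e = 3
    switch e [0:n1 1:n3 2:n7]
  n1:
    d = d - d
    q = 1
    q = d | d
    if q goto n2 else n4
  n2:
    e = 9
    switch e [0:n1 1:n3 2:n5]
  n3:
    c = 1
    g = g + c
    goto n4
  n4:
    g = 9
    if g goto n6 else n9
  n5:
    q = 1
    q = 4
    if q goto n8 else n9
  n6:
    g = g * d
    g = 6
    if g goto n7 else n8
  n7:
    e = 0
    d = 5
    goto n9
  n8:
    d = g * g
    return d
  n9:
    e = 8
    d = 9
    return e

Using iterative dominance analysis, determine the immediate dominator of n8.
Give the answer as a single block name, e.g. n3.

idom tree: n1←n0 n2←n1 n3←n0 n4←n0 n5←n2 n6←n4 n7←n0 n8←n0 n9←n0
Dom∩ at merges:
  n1: preds {n0,n2}: {n0} ∩ {n0,n1,n2} = {n0}; idom=n0
  n3: preds {n0,n2}: {n0} ∩ {n0,n1,n2} = {n0}; idom=n0
  n4: preds {n1,n3}: {n0,n1} ∩ {n0,n3} = {n0}; idom=n0
  n7: preds {n0,n6}: {n0} ∩ {n0,n4,n6} = {n0}; idom=n0
  n8: preds {n5,n6}: {n0,n1,n2,n5} ∩ {n0,n4,n6} = {n0}; idom=n0
  n9: preds {n4,n5,n7}: {n0,n4} ∩ {n0,n1,n2,n5} ∩ {n0,n7} = {n0}; idom=n0

idom(n8) = n0

Answer: n0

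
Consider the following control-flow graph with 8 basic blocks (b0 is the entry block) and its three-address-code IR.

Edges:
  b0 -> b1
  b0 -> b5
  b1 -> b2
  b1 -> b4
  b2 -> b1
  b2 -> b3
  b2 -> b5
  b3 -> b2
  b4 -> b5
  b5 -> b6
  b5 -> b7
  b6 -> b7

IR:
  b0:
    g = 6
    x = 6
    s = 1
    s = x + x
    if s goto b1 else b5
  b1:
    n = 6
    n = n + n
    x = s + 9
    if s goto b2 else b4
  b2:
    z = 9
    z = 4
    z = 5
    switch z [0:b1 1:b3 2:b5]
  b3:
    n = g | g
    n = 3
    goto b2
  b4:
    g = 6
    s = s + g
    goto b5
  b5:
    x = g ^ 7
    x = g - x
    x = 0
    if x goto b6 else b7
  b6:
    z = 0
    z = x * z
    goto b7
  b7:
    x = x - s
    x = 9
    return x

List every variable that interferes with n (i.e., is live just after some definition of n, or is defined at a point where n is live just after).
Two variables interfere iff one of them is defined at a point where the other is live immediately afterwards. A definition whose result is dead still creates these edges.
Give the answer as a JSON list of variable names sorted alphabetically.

Per-block:
  b0 def {g,s,x} use ∅
  b1 def {n,x} use {s}
  b2 def {z} use ∅
  b3 def {n} use {g}
  b4 def {g,s} use {s}
  b5 def {x} use {g}
  b6 def {z} use {x}
  b7 def {x} use {s,x}

Live sets:
  b0 li=∅ lo={g,s}
  b1 li={g,s} lo={g,s}
  b2 li={g,s} lo={g,s}
  b3 li={g,s} lo={g,s}
  b4 li={s} lo={g,s}
  b5 li={g,s} lo={s,x}
  b6 li={s,x} lo={s,x}
  b7 li={s,x} lo=∅

Interference:
  g: {n,s,x,z}
  n: {g,s}
  s: {g,n,x,z}
  x: {g,s,z}
  z: {g,s,x}

N(n) = ["g", "s"]

Answer: ["g", "s"]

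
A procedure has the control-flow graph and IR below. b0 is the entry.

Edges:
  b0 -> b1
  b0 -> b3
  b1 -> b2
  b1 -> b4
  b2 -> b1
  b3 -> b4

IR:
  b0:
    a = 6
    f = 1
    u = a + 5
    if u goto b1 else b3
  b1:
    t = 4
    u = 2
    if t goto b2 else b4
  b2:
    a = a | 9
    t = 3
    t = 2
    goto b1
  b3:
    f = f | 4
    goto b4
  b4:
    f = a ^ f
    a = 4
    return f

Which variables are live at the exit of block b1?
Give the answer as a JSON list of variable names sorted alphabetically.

Answer: ["a", "f"]

Derivation:
def/use:
  b0: {a,f,u} / ∅
  b1: {t,u} / ∅
  b2: {a,t} / {a}
  b3: {f} / {f}
  b4: {a,f} / {a,f}

Live sets:
  b0 li=∅ lo={a,f}
  b1 li={a,f} lo={a,f}
  b2 li={a,f} lo={a,f}
  b3 li={a,f} lo={a,f}
  b4 li={a,f} lo=∅

live-out(b1) = ["a", "f"]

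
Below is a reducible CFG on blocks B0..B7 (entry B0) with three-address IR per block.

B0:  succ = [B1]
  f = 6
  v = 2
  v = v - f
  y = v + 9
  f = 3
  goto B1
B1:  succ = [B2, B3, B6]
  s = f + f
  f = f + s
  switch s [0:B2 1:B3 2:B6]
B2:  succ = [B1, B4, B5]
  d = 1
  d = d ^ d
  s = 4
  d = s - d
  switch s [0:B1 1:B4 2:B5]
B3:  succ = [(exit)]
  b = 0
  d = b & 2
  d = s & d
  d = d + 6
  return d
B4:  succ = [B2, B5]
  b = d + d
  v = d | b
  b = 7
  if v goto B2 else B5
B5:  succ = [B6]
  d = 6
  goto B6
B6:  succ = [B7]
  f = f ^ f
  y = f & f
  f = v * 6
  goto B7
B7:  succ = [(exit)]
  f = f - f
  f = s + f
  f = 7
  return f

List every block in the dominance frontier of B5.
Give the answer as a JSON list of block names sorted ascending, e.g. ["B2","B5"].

Answer: ["B6"]

Working:
idom tree: B1←B0 B2←B1 B3←B1 B4←B2 B5←B2 B6←B1 B7←B6
Dom∩ at merges:
  B1: preds {B0,B2}: {B0} ∩ {B0,B1,B2} = {B0}; idom=B0
  B2: preds {B1,B4}: {B0,B1} ∩ {B0,B1,B2,B4} = {B0,B1}; idom=B1
  B5: preds {B2,B4}: {B0,B1,B2} ∩ {B0,B1,B2,B4} = {B0,B1,B2}; idom=B2
  B6: preds {B1,B5}: {B0,B1} ∩ {B0,B1,B2,B5} = {B0,B1}; idom=B1

DF derivation:
  join B1 pred B0: · stop@B0
  join B1 pred B2: B2→B1 stop@B0
  join B2 pred B1: · stop@B1
  join B2 pred B4: B4→B2 stop@B1
  join B5 pred B2: · stop@B2
  join B5 pred B4: B4 stop@B2
  join B6 pred B1: · stop@B1
  join B6 pred B5: B5→B2 stop@B1
  B0: DF=∅
  B1: DF={B1}
  B2: DF={B1,B2,B6}
  B3: DF=∅
  B4: DF={B2,B5}
  B5: DF={B6}
  B6: DF=∅
  B7: DF=∅

DF(B5) = ["B6"]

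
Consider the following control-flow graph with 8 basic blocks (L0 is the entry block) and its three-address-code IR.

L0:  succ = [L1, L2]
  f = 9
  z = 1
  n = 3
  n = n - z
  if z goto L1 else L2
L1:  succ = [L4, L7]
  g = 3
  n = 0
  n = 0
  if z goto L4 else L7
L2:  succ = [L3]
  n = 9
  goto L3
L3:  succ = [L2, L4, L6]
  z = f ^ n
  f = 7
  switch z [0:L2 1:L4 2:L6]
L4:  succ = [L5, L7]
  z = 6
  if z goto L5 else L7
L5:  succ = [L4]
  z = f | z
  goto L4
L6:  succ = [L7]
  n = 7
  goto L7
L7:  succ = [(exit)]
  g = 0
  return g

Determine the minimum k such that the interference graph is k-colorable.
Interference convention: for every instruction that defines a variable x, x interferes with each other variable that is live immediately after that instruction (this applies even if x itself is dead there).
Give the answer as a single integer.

Answer: 3

Derivation:
Per-block:
  L0: {f,n,z} / ∅
  L1: {g,n} / {z}
  L2: {n} / ∅
  L3: {f,z} / {f,n}
  L4: {z} / ∅
  L5: {z} / {f,z}
  L6: {n} / ∅
  L7: {g} / ∅

Live sets:
  L0: in=∅ out={f,z}
  L1: in={f,z} out={f}
  L2: in={f} out={f,n}
  L3: in={f,n} out={f}
  L4: in={f} out={f,z}
  L5: in={f,z} out={f}
  L6: in=∅ out=∅
  L7: in=∅ out=∅

Conflict graph:
  f — {g,n,z}
  g — {f,z}
  n — {f,z}
  z — {f,g,n}

Colouring:
  clique {f,g,z} ⇒ need ≥ 3
  assign f→r0 g→r2 n→r2 z→r1 — no edge inside a register ⇒ χ ≤ 3
  χ = 3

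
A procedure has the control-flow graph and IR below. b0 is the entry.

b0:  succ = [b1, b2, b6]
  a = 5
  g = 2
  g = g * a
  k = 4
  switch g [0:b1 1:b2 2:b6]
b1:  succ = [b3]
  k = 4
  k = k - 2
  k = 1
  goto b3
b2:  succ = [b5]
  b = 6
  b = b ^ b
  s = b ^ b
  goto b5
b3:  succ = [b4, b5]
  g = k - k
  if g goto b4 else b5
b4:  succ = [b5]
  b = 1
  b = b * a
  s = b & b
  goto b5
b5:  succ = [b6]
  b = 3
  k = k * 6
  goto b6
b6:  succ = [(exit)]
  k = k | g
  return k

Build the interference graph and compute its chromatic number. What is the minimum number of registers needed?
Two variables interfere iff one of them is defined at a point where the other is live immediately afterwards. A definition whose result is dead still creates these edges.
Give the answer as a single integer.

Answer: 4

Derivation:
def/use:
  b0 def {a,g,k} use ∅
  b1 def {k} use ∅
  b2 def {b,s} use ∅
  b3 def {g} use {k}
  b4 def {b,s} use {a}
  b5 def {b,k} use {k}
  b6 def {k} use {g,k}

Backward fixpoint:
  b0 li=∅ lo={a,g,k}
  b1 li={a} lo={a,k}
  b2 li={g,k} lo={g,k}
  b3 li={a,k} lo={a,g,k}
  b4 li={a,g,k} lo={g,k}
  b5 li={g,k} lo={g,k}
  b6 li={g,k} lo=∅

Interfere edges:
  a: {b,g,k}
  b: {a,g,k}
  g: {a,b,k,s}
  k: {a,b,g,s}
  s: {g,k}

Chromatic number:
  {a,b,g,k} pairwise interfere (4-clique) ⇒ χ ≥ 4
  assign a→c2 b→c3 g→c0 k→c1 s→c2 — no edge inside a register ⇒ χ ≤ 4
  χ = 4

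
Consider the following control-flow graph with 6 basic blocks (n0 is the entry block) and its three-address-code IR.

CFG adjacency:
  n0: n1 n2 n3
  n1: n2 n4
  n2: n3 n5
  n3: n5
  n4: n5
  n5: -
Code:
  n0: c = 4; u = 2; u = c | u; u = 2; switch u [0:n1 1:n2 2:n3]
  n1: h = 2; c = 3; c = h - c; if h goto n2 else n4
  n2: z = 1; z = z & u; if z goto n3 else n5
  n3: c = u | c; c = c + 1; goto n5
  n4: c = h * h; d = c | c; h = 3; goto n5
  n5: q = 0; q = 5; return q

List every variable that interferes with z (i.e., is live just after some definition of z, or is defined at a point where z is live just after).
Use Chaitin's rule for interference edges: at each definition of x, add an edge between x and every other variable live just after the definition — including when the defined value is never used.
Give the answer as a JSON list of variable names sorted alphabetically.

Answer: ["c", "u"]

Derivation:
Block summaries:
  n0: def={c,u} ue=∅
  n1: def={c,h} ue=∅
  n2: def={z} ue={u}
  n3: def={c} ue={c,u}
  n4: def={c,d,h} ue={h}
  n5: def={q} ue=∅

Live sets:
  n0 li=∅ lo={c,u}
  n1 li={u} lo={c,h,u}
  n2 li={c,u} lo={c,u}
  n3 li={c,u} lo=∅
  n4 li={h} lo=∅
  n5 li=∅ lo=∅

Interfere edges:
  c — {h,u,z}
  d — ∅
  h — {c,u}
  q — ∅
  u — {c,h,z}
  z — {c,u}

N(z) = ["c", "u"]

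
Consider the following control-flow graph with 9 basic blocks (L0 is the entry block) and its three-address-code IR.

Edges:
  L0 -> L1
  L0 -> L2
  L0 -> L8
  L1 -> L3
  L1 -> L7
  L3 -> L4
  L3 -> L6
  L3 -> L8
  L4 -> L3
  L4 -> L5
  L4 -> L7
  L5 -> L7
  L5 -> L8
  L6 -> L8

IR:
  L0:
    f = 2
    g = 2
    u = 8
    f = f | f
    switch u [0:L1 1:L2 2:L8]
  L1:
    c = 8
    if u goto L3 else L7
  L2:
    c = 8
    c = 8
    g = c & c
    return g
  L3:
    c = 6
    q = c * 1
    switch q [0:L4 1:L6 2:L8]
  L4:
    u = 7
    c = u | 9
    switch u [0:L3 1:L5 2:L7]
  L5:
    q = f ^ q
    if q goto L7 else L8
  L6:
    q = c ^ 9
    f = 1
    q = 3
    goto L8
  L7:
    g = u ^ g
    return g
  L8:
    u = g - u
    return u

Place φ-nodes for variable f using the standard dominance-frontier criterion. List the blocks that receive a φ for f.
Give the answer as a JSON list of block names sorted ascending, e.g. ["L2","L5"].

Answer: ["L8"]

Derivation:
idom tree: L1←L0 L2←L0 L3←L1 L4←L3 L5←L4 L6←L3 L7←L1 L8←L0
Dom at joins:
  L3: preds {L1,L4}: {L0,L1} ∩ {L0,L1,L3,L4} = {L0,L1}; idom=L1
  L7: preds {L1,L4,L5}: {L0,L1} ∩ {L0,L1,L3,L4} ∩ {L0,L1,L3,L4,L5} = {L0,L1}; idom=L1
  L8: preds {L0,L3,L5,L6}: {L0} ∩ {L0,L1,L3} ∩ {L0,L1,L3,L4,L5} ∩ {L0,L1,L3,L6} = {L0}; idom=L0

DF walk-up:
  join L3 pred L1: · stop@L1
  join L3 pred L4: L4→L3 stop@L1
  join L7 pred L1: · stop@L1
  join L7 pred L4: L4→L3 stop@L1
  join L7 pred L5: L5→L4→L3 stop@L1
  join L8 pred L0: · stop@L0
  join L8 pred L3: L3→L1 stop@L0
  join L8 pred L5: L5→L4→L3→L1 stop@L0
  join L8 pred L6: L6→L3→L1 stop@L0
  DF(L0)=∅
  DF(L1)={L8}
  DF(L2)=∅
  DF(L3)={L3,L7,L8}
  DF(L4)={L3,L7,L8}
  DF(L5)={L7,L8}
  DF(L6)={L8}
  DF(L7)=∅
  DF(L8)=∅

φ for f: defs {L0,L6}
  DF⁺ = {L8}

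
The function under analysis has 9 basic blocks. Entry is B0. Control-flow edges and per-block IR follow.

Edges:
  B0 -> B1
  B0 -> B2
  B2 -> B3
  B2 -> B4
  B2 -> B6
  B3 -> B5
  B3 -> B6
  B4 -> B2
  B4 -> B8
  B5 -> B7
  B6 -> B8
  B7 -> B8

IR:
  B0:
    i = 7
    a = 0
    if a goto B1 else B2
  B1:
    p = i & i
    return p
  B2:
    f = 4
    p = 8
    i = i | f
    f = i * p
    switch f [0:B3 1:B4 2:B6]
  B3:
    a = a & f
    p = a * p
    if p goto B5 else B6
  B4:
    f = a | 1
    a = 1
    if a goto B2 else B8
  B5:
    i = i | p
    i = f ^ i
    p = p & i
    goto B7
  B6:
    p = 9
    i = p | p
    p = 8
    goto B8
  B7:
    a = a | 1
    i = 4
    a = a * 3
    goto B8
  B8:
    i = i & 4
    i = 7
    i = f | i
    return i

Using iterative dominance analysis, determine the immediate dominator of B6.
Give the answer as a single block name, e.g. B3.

idom tree: B1←B0 B2←B0 B3←B2 B4←B2 B5←B3 B6←B2 B7←B5 B8←B2
Join-block Dom:
  B2: preds {B0,B4}: {B0} ∩ {B0,B2,B4} = {B0}; idom=B0
  B6: preds {B2,B3}: {B0,B2} ∩ {B0,B2,B3} = {B0,B2}; idom=B2
  B8: preds {B4,B6,B7}: {B0,B2,B4} ∩ {B0,B2,B6} ∩ {B0,B2,B3,B5,B7} = {B0,B2}; idom=B2

idom(B6) = B2

Answer: B2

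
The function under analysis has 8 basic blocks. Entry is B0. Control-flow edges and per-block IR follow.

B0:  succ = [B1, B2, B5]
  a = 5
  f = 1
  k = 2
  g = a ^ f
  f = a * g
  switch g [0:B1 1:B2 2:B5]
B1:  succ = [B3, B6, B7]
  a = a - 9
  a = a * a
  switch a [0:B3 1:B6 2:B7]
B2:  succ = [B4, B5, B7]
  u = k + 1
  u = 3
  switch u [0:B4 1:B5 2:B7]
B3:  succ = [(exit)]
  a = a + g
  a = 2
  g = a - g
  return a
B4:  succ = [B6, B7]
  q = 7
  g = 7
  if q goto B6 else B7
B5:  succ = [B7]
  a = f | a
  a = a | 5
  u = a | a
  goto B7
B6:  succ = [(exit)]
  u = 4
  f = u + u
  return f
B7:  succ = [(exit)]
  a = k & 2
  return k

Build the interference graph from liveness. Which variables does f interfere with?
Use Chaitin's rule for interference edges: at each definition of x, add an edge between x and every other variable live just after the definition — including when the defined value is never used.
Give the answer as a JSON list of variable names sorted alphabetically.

Answer: ["a", "g", "k", "u"]

Derivation:
Per-block:
  B0: {a,f,g,k} / ∅
  B1: {a} / {a}
  B2: {u} / {k}
  B3: {a,g} / {a,g}
  B4: {g,q} / ∅
  B5: {a,u} / {a,f}
  B6: {f,u} / ∅
  B7: {a} / {k}

Live sets:
  B0: in=∅ out={a,f,g,k}
  B1: in={a,g,k} out={a,g,k}
  B2: in={a,f,k} out={a,f,k}
  B3: in={a,g} out=∅
  B4: in={k} out={k}
  B5: in={a,f,k} out={k}
  B6: in=∅ out=∅
  B7: in={k} out=∅

Conflict graph:
  a↔{f,g,k,u}
  f↔{a,g,k,u}
  g↔{a,f,k,q}
  k↔{a,f,g,q,u}
  q↔{g,k}
  u↔{a,f,k}

N(f) = ["a", "g", "k", "u"]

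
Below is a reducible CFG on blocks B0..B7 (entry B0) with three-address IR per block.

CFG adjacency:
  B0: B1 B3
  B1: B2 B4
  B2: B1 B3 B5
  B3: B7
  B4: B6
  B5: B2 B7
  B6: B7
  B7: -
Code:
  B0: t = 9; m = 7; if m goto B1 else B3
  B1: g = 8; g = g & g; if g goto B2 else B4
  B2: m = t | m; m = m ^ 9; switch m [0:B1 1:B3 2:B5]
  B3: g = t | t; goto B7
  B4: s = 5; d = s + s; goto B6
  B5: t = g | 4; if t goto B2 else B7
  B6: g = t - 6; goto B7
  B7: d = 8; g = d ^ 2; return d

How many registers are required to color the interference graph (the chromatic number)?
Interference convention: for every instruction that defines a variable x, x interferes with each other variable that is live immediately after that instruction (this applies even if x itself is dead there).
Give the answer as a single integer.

Answer: 3

Derivation:
Block summaries:
  B0: {m,t} / ∅
  B1: {g} / ∅
  B2: {m} / {m,t}
  B3: {g} / {t}
  B4: {d,s} / ∅
  B5: {t} / {g}
  B6: {g} / {t}
  B7: {d,g} / ∅

Liveness:
  B0: in=∅ out={m,t}
  B1: in={m,t} out={g,m,t}
  B2: in={g,m,t} out={g,m,t}
  B3: in={t} out=∅
  B4: in={t} out={t}
  B5: in={g,m} out={g,m,t}
  B6: in={t} out=∅
  B7: in=∅ out=∅

Interfere edges:
  d: {g,t}
  g: {d,m,t}
  m: {g,t}
  s: {t}
  t: {d,g,m,s}

Chromatic number:
  lower bound: {d,g,t} mutually conflict ⇒ χ ≥ 3
  assign d→c2 g→c1 m→c2 s→c1 t→c0 — no edge inside a register ⇒ χ ≤ 3
  χ = 3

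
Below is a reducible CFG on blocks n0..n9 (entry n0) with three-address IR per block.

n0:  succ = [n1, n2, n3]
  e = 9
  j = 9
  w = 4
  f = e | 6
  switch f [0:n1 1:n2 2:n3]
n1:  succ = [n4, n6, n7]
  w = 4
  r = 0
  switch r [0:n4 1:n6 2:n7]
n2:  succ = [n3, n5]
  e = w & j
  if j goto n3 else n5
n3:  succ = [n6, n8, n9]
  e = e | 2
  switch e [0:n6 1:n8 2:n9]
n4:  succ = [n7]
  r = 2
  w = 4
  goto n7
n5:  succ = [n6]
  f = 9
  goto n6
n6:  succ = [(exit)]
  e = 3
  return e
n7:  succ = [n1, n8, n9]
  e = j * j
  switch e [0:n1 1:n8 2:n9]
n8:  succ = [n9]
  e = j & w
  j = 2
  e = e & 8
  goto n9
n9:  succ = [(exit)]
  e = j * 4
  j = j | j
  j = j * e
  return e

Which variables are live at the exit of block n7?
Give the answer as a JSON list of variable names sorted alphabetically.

def/use:
  n0: def={e,f,j,w} ue=∅
  n1: def={r,w} ue=∅
  n2: def={e} ue={j,w}
  n3: def={e} ue={e}
  n4: def={r,w} ue=∅
  n5: def={f} ue=∅
  n6: def={e} ue=∅
  n7: def={e} ue={j}
  n8: def={e,j} ue={j,w}
  n9: def={e,j} ue={j}

Liveness:
  n0 li=∅ lo={e,j,w}
  n1 li={j} lo={j,w}
  n2 li={j,w} lo={e,j,w}
  n3 li={e,j,w} lo={j,w}
  n4 li={j} lo={j,w}
  n5 li=∅ lo=∅
  n6 li=∅ lo=∅
  n7 li={j,w} lo={j,w}
  n8 li={j,w} lo={j}
  n9 li={j} lo=∅

live-out(n7) = ["j", "w"]

Answer: ["j", "w"]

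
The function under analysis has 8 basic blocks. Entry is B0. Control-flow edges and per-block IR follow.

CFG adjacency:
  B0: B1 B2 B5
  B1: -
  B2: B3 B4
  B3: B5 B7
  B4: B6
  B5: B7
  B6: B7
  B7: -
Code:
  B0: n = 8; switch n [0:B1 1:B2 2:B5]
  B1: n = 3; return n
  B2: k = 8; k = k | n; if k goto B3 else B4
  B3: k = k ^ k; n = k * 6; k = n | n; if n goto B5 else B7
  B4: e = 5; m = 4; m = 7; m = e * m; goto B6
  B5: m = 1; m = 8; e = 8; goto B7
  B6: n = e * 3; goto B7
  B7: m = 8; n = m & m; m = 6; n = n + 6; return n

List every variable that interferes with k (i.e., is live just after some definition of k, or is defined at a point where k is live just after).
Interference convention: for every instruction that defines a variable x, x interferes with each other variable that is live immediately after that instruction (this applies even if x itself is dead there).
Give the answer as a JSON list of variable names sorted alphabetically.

Answer: ["n"]

Derivation:
Per-block:
  B0 def {n} use ∅
  B1 def {n} use ∅
  B2 def {k} use {n}
  B3 def {k,n} use {k}
  B4 def {e,m} use ∅
  B5 def {e,m} use ∅
  B6 def {n} use {e}
  B7 def {m,n} use ∅

Live sets:
  live B0: ∅→{n}
  live B1: ∅→∅
  live B2: {n}→{k}
  live B3: {k}→∅
  live B4: ∅→{e}
  live B5: ∅→∅
  live B6: {e}→∅
  live B7: ∅→∅

Interference:
  e: {m}
  k: {n}
  m: {e,n}
  n: {k,m}

N(k) = ["n"]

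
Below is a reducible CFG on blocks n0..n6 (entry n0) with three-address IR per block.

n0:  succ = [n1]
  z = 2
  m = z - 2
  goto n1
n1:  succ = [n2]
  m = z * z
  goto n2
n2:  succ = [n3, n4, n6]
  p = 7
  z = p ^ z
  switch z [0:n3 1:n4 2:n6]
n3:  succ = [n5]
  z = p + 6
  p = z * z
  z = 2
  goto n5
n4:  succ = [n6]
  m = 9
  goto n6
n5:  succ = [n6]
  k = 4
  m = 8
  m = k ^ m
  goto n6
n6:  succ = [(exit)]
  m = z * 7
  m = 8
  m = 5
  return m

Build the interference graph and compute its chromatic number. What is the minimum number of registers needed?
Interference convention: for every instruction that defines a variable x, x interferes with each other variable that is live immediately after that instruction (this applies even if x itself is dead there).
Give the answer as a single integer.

def/use:
  n0 def {m,z} use ∅
  n1 def {m} use {z}
  n2 def {p,z} use {z}
  n3 def {p,z} use {p}
  n4 def {m} use ∅
  n5 def {k,m} use ∅
  n6 def {m} use {z}

Live sets:
  n0 li=∅ lo={z}
  n1 li={z} lo={z}
  n2 li={z} lo={p,z}
  n3 li={p} lo={z}
  n4 li={z} lo={z}
  n5 li={z} lo={z}
  n6 li={z} lo=∅

Interfere edges:
  k: {m,z}
  m: {k,z}
  p: {z}
  z: {k,m,p}

Chromatic number:
  clique {k,m,z} ⇒ need ≥ 3
  assign k→r1 m→r2 p→r1 z→r0 — no edge inside a register ⇒ χ ≤ 3
  χ = 3

Answer: 3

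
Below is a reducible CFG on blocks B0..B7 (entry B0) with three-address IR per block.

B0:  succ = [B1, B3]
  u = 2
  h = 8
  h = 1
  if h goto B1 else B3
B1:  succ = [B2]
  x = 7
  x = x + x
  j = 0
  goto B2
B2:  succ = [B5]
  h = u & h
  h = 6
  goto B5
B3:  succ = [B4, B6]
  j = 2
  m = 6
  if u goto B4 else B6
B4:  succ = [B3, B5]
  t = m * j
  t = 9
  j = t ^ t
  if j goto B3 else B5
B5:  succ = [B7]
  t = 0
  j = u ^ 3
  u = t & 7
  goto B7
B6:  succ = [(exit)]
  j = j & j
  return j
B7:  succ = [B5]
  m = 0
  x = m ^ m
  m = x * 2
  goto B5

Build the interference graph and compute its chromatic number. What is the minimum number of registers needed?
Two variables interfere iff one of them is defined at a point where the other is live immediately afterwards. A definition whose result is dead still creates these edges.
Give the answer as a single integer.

Per-block:
  B0: def={h,u} ue=∅
  B1: def={j,x} ue=∅
  B2: def={h} ue={h,u}
  B3: def={j,m} ue={u}
  B4: def={j,t} ue={j,m}
  B5: def={j,t,u} ue={u}
  B6: def={j} ue={j}
  B7: def={m,x} ue=∅

Backward fixpoint:
  B0 li=∅ lo={h,u}
  B1 li={h,u} lo={h,u}
  B2 li={h,u} lo={u}
  B3 li={u} lo={j,m,u}
  B4 li={j,m,u} lo={u}
  B5 li={u} lo={u}
  B6 li={j} lo=∅
  B7 li={u} lo={u}

Conflict graph:
  h: {j,u,x}
  j: {h,m,t,u}
  m: {j,u}
  t: {j,u}
  u: {h,j,m,t,x}
  x: {h,u}

Registers:
  lower bound: {h,j,u} mutually conflict ⇒ χ ≥ 3
  3-colouring: c0={u}  c1={j,x}  c2={h,m,t}
  χ = 3

Answer: 3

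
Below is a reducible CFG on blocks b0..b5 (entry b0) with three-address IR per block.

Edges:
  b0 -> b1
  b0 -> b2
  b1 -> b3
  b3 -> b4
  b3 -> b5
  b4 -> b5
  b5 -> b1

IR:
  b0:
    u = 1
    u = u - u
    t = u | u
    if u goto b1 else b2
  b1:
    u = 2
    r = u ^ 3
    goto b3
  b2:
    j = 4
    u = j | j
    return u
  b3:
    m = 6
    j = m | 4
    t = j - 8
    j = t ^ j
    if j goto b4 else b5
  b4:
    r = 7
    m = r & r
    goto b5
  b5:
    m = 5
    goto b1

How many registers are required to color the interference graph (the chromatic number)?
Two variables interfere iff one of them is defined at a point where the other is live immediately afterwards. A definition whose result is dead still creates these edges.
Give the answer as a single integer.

Answer: 2

Working:
def/use:
  b0 def {t,u} use ∅
  b1 def {r,u} use ∅
  b2 def {j,u} use ∅
  b3 def {j,m,t} use ∅
  b4 def {m,r} use ∅
  b5 def {m} use ∅

Liveness:
  b0: in=∅ out=∅
  b1: in=∅ out=∅
  b2: in=∅ out=∅
  b3: in=∅ out=∅
  b4: in=∅ out=∅
  b5: in=∅ out=∅

Interfere edges:
  j — {t}
  m — ∅
  r — ∅
  t — {j,u}
  u — {t}

Chromatic number:
  lower bound: {j,t} mutually conflict ⇒ χ ≥ 2
  assign j→c1 m→c0 r→c0 t→c0 u→c1 — no edge inside a register ⇒ χ ≤ 2
  χ = 2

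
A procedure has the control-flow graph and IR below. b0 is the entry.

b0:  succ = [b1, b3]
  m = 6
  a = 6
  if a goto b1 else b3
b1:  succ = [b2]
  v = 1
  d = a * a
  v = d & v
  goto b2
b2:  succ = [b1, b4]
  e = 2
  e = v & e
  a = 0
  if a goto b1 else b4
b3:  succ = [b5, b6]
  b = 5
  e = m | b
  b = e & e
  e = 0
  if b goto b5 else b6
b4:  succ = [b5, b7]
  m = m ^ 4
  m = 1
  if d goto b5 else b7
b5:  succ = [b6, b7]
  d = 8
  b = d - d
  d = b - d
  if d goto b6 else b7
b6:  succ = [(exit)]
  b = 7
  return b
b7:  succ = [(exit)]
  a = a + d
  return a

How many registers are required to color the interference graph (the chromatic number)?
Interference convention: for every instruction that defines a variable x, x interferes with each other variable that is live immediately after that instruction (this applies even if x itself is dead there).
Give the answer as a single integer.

Answer: 5

Working:
Block summaries:
  b0 def {a,m} use ∅
  b1 def {d,v} use {a}
  b2 def {a,e} use {v}
  b3 def {b,e} use {m}
  b4 def {m} use {d,m}
  b5 def {b,d} use ∅
  b6 def {b} use ∅
  b7 def {a} use {a,d}

Live sets:
  live b0: ∅→{a,m}
  live b1: {a,m}→{d,m,v}
  live b2: {d,m,v}→{a,d,m}
  live b3: {a,m}→{a}
  live b4: {a,d,m}→{a,d}
  live b5: {a}→{a,d}
  live b6: ∅→∅
  live b7: {a,d}→∅

Conflict graph:
  a↔{b,d,e,m,v}
  b↔{a,d,e,m}
  d↔{a,b,e,m,v}
  e↔{a,b,d,m,v}
  m↔{a,b,d,e,v}
  v↔{a,d,e,m}

Registers:
  clique {a,b,d,e,m} ⇒ need ≥ 5
  5-colouring: R0={a}  R1={d}  R2={e}  R3={m}  R4={b,v}
  χ = 5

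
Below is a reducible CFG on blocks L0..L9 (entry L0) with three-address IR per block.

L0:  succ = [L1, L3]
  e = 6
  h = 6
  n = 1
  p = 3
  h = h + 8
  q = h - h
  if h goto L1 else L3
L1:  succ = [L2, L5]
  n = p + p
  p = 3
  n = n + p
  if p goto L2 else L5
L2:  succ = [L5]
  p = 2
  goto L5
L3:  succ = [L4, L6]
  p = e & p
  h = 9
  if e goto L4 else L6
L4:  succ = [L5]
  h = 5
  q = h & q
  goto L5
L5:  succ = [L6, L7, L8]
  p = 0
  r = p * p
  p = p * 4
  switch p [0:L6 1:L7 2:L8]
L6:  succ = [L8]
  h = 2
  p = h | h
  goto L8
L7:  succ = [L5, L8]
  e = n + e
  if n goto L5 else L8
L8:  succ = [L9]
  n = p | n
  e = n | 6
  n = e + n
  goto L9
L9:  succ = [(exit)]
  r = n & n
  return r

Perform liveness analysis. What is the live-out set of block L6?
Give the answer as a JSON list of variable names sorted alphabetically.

def/use:
  L0: {e,h,n,p,q} / ∅
  L1: {n,p} / {p}
  L2: {p} / ∅
  L3: {h,p} / {e,p}
  L4: {h,q} / {q}
  L5: {p,r} / ∅
  L6: {h,p} / ∅
  L7: {e} / {e,n}
  L8: {e,n} / {n,p}
  L9: {r} / {n}

Live sets:
  L0 li=∅ lo={e,n,p,q}
  L1 li={e,p} lo={e,n}
  L2 li={e,n} lo={e,n}
  L3 li={e,n,p,q} lo={e,n,q}
  L4 li={e,n,q} lo={e,n}
  L5 li={e,n} lo={e,n,p}
  L6 li={n} lo={n,p}
  L7 li={e,n,p} lo={e,n,p}
  L8 li={n,p} lo={n}
  L9 li={n} lo=∅

live-out(L6) = ["n", "p"]

Answer: ["n", "p"]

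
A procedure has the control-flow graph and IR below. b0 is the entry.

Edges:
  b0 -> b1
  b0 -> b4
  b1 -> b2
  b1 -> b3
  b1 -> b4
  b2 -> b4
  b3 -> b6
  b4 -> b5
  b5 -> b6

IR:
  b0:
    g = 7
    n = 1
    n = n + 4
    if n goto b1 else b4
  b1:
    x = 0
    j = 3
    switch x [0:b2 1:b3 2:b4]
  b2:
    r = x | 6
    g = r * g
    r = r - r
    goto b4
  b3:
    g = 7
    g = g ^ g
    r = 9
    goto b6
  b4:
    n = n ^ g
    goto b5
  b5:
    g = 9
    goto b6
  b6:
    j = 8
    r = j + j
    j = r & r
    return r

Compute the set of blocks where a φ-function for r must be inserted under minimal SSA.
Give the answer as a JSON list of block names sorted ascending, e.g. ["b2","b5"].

idom tree: b1←b0 b2←b1 b3←b1 b4←b0 b5←b4 b6←b0
Dom∩ at merges:
  b4: preds {b0,b1,b2}: {b0} ∩ {b0,b1} ∩ {b0,b1,b2} = {b0}; idom=b0
  b6: preds {b3,b5}: {b0,b1,b3} ∩ {b0,b4,b5} = {b0}; idom=b0

Frontier:
  join b4 pred b0: · stop@b0
  join b4 pred b1: b1 stop@b0
  join b4 pred b2: b2→b1 stop@b0
  join b6 pred b3: b3→b1 stop@b0
  join b6 pred b5: b5→b4 stop@b0
  DF(b0)=∅
  DF(b1)={b4,b6}
  DF(b2)={b4}
  DF(b3)={b6}
  DF(b4)={b6}
  DF(b5)={b6}
  DF(b6)=∅

φ for r: defs {b2,b3,b6}
  DF⁺ = {b4,b6}

Answer: ["b4", "b6"]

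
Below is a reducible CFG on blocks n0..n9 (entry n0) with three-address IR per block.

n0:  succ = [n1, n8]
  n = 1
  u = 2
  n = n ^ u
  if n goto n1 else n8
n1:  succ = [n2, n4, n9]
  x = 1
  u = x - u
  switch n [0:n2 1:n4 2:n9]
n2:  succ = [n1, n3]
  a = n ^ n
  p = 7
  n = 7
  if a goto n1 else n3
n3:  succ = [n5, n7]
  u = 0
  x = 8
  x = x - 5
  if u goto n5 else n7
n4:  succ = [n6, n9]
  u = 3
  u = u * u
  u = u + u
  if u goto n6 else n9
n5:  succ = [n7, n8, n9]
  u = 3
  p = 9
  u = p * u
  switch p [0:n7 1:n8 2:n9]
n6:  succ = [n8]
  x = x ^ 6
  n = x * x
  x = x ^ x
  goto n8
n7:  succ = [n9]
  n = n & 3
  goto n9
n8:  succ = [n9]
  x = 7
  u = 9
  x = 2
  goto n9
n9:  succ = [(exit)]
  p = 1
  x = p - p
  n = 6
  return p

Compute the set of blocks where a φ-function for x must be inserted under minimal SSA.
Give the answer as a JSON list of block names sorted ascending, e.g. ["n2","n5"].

idom tree: n1←n0 n2←n1 n3←n2 n4←n1 n5←n3 n6←n4 n7←n3 n8←n0 n9←n0
Join-block Dom:
  n1: preds {n0,n2}: {n0} ∩ {n0,n1,n2} = {n0}; idom=n0
  n7: preds {n3,n5}: {n0,n1,n2,n3} ∩ {n0,n1,n2,n3,n5} = {n0,n1,n2,n3}; idom=n3
  n8: preds {n0,n5,n6}: {n0} ∩ {n0,n1,n2,n3,n5} ∩ {n0,n1,n4,n6} = {n0}; idom=n0
  n9: preds {n1,n4,n5,n7,n8}: {n0,n1} ∩ {n0,n1,n4} ∩ {n0,n1,n2,n3,n5} ∩ {n0,n1,n2,n3,n7} ∩ {n0,n8} = {n0}; idom=n0

DF walk-up:
  join n1 pred n0: · stop@n0
  join n1 pred n2: n2→n1 stop@n0
  join n7 pred n3: · stop@n3
  join n7 pred n5: n5 stop@n3
  join n8 pred n0: · stop@n0
  join n8 pred n5: n5→n3→n2→n1 stop@n0
  join n8 pred n6: n6→n4→n1 stop@n0
  join n9 pred n1: n1 stop@n0
  join n9 pred n4: n4→n1 stop@n0
  join n9 pred n5: n5→n3→n2→n1 stop@n0
  join n9 pred n7: n7→n3→n2→n1 stop@n0
  join n9 pred n8: n8 stop@n0
  DF(n0)=∅
  DF(n1)={n1,n8,n9}
  DF(n2)={n1,n8,n9}
  DF(n3)={n8,n9}
  DF(n4)={n8,n9}
  DF(n5)={n7,n8,n9}
  DF(n6)={n8}
  DF(n7)={n9}
  DF(n8)={n9}
  DF(n9)=∅

φ for x: defs {n1,n3,n6,n8,n9}
  DF⁺ = {n1,n8,n9}

Answer: ["n1", "n8", "n9"]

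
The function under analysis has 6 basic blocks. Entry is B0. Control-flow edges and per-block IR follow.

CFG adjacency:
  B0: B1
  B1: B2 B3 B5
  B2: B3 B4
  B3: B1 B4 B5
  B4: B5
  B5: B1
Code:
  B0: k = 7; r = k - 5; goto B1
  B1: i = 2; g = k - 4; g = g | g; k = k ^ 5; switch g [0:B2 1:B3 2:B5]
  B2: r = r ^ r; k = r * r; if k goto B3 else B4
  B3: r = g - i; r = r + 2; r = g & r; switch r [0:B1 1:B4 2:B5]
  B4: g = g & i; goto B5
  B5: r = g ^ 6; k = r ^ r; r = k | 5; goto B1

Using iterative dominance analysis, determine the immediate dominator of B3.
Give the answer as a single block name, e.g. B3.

idom tree: B1←B0 B2←B1 B3←B1 B4←B1 B5←B1
Join-block Dom:
  B1: preds {B0,B3,B5}: {B0} ∩ {B0,B1,B3} ∩ {B0,B1,B5} = {B0}; idom=B0
  B3: preds {B1,B2}: {B0,B1} ∩ {B0,B1,B2} = {B0,B1}; idom=B1
  B4: preds {B2,B3}: {B0,B1,B2} ∩ {B0,B1,B3} = {B0,B1}; idom=B1
  B5: preds {B1,B3,B4}: {B0,B1} ∩ {B0,B1,B3} ∩ {B0,B1,B4} = {B0,B1}; idom=B1

idom(B3) = B1

Answer: B1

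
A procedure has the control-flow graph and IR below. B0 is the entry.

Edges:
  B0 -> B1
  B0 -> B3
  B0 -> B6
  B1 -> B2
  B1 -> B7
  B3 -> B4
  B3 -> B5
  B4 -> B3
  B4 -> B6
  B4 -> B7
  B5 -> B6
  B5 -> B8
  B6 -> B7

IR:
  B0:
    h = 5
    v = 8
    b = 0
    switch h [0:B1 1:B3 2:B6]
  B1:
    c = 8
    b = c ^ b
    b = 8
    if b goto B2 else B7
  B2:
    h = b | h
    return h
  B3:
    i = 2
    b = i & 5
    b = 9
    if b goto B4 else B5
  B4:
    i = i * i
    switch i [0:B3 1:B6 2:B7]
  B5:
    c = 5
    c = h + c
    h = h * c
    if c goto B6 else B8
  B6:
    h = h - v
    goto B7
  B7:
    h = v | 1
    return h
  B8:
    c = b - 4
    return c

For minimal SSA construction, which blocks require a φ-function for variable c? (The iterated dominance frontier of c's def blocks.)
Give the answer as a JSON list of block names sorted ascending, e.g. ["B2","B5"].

idom tree: B1←B0 B2←B1 B3←B0 B4←B3 B5←B3 B6←B0 B7←B0 B8←B5
Join-block Dom:
  B3: preds {B0,B4}: {B0} ∩ {B0,B3,B4} = {B0}; idom=B0
  B6: preds {B0,B4,B5}: {B0} ∩ {B0,B3,B4} ∩ {B0,B3,B5} = {B0}; idom=B0
  B7: preds {B1,B4,B6}: {B0,B1} ∩ {B0,B3,B4} ∩ {B0,B6} = {B0}; idom=B0

DF walk-up:
  join B3 pred B0: · stop@B0
  join B3 pred B4: B4→B3 stop@B0
  join B6 pred B0: · stop@B0
  join B6 pred B4: B4→B3 stop@B0
  join B6 pred B5: B5→B3 stop@B0
  join B7 pred B1: B1 stop@B0
  join B7 pred B4: B4→B3 stop@B0
  join B7 pred B6: B6 stop@B0
  DF(B0)=∅
  DF(B1)={B7}
  DF(B2)=∅
  DF(B3)={B3,B6,B7}
  DF(B4)={B3,B6,B7}
  DF(B5)={B6}
  DF(B6)={B7}
  DF(B7)=∅
  DF(B8)=∅

φ for c: defs {B1,B5,B8}
  DF⁺ = {B6,B7}

Answer: ["B6", "B7"]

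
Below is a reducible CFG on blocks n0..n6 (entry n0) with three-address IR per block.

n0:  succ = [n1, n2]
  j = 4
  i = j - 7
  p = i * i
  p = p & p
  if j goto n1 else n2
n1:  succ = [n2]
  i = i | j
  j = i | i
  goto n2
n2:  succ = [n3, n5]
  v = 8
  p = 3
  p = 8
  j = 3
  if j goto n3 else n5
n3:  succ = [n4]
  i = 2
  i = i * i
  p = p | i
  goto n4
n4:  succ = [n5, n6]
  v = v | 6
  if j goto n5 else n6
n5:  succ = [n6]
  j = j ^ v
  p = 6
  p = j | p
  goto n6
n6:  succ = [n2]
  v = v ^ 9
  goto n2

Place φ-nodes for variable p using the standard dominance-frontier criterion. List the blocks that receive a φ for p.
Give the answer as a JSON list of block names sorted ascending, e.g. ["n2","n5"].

idom tree: n1←n0 n2←n0 n3←n2 n4←n3 n5←n2 n6←n2
Dom at joins:
  n2: preds {n0,n1,n6}: {n0} ∩ {n0,n1} ∩ {n0,n2,n6} = {n0}; idom=n0
  n5: preds {n2,n4}: {n0,n2} ∩ {n0,n2,n3,n4} = {n0,n2}; idom=n2
  n6: preds {n4,n5}: {n0,n2,n3,n4} ∩ {n0,n2,n5} = {n0,n2}; idom=n2

DF derivation:
  join n2 pred n0: · stop@n0
  join n2 pred n1: n1 stop@n0
  join n2 pred n6: n6→n2 stop@n0
  join n5 pred n2: · stop@n2
  join n5 pred n4: n4→n3 stop@n2
  join n6 pred n4: n4→n3 stop@n2
  join n6 pred n5: n5 stop@n2
  n0 → ∅
  n1 → {n2}
  n2 → {n2}
  n3 → {n5,n6}
  n4 → {n5,n6}
  n5 → {n6}
  n6 → {n2}

φ for p: defs {n0,n2,n3,n5}
  DF⁺ = {n2,n5,n6}

Answer: ["n2", "n5", "n6"]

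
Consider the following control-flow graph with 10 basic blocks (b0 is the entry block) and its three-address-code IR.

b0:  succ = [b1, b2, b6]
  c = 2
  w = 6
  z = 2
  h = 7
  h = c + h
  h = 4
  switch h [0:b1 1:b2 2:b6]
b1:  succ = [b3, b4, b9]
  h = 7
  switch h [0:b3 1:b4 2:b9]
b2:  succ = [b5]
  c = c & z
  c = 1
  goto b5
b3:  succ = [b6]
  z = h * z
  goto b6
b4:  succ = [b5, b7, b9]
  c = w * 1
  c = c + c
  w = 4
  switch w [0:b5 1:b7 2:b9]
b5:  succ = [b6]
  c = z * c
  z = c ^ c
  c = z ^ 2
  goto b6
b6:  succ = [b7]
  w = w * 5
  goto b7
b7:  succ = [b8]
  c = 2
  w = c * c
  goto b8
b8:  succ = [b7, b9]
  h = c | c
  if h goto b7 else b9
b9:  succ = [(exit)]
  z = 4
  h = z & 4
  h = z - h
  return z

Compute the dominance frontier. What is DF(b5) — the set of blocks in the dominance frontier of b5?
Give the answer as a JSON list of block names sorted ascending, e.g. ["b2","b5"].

idom tree: b1←b0 b2←b0 b3←b1 b4←b1 b5←b0 b6←b0 b7←b0 b8←b7 b9←b0
Dom∩ at merges:
  b5: preds {b2,b4}: {b0,b2} ∩ {b0,b1,b4} = {b0}; idom=b0
  b6: preds {b0,b3,b5}: {b0} ∩ {b0,b1,b3} ∩ {b0,b5} = {b0}; idom=b0
  b7: preds {b4,b6,b8}: {b0,b1,b4} ∩ {b0,b6} ∩ {b0,b7,b8} = {b0}; idom=b0
  b9: preds {b1,b4,b8}: {b0,b1} ∩ {b0,b1,b4} ∩ {b0,b7,b8} = {b0}; idom=b0

DF walk-up:
  b5←b2: walk b2 to b0
  b5←b4: walk b4→b1 to b0
  b6←b0: walk · to b0
  b6←b3: walk b3→b1 to b0
  b6←b5: walk b5 to b0
  b7←b4: walk b4→b1 to b0
  b7←b6: walk b6 to b0
  b7←b8: walk b8→b7 to b0
  b9←b1: walk b1 to b0
  b9←b4: walk b4→b1 to b0
  b9←b8: walk b8→b7 to b0
  b0: DF=∅
  b1: DF={b5,b6,b7,b9}
  b2: DF={b5}
  b3: DF={b6}
  b4: DF={b5,b7,b9}
  b5: DF={b6}
  b6: DF={b7}
  b7: DF={b7,b9}
  b8: DF={b7,b9}
  b9: DF=∅

DF(b5) = ["b6"]

Answer: ["b6"]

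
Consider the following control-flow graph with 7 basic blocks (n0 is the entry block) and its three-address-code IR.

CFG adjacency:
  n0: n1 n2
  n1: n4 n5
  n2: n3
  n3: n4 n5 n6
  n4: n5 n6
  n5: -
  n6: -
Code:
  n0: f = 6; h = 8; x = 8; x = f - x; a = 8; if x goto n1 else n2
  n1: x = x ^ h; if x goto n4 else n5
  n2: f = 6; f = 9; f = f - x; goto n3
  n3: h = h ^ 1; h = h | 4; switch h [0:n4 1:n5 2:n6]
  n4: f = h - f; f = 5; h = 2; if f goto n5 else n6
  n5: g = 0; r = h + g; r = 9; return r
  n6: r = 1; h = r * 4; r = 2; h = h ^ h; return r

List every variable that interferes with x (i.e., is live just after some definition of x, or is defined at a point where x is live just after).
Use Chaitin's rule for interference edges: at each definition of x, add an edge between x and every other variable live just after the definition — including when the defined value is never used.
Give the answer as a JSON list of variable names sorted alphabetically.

Per-block:
  n0: def={a,f,h,x} ue=∅
  n1: def={x} ue={h,x}
  n2: def={f} ue={x}
  n3: def={h} ue={h}
  n4: def={f,h} ue={f,h}
  n5: def={g,r} ue={h}
  n6: def={h,r} ue=∅

Liveness:
  n0 li=∅ lo={f,h,x}
  n1 li={f,h,x} lo={f,h}
  n2 li={h,x} lo={f,h}
  n3 li={f,h} lo={f,h}
  n4 li={f,h} lo={h}
  n5 li={h} lo=∅
  n6 li=∅ lo=∅

Interference:
  a — {f,h,x}
  f — {a,h,x}
  g — {h}
  h — {a,f,g,r,x}
  r — {h}
  x — {a,f,h}

N(x) = ["a", "f", "h"]

Answer: ["a", "f", "h"]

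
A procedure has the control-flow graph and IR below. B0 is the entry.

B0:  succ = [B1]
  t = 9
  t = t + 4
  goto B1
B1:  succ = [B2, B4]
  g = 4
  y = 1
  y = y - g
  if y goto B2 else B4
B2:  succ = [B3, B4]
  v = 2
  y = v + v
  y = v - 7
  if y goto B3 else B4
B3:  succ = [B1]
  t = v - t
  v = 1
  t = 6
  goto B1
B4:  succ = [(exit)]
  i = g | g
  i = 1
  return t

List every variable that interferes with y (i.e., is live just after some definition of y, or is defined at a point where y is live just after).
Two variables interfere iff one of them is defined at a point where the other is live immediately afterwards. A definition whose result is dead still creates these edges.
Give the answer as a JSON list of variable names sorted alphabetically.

Answer: ["g", "t", "v"]

Derivation:
Per-block:
  B0 def {t} use ∅
  B1 def {g,y} use ∅
  B2 def {v,y} use ∅
  B3 def {t,v} use {t,v}
  B4 def {i} use {g,t}

Live sets:
  B0 li=∅ lo={t}
  B1 li={t} lo={g,t}
  B2 li={g,t} lo={g,t,v}
  B3 li={t,v} lo={t}
  B4 li={g,t} lo=∅

Interference:
  g — {t,v,y}
  i — {t}
  t — {g,i,v,y}
  v — {g,t,y}
  y — {g,t,v}

N(y) = ["g", "t", "v"]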